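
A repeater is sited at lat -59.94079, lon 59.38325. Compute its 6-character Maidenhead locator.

Add 180° to longitude and 90° to latitude: 239.3833, 30.0592.
Field (20°×10°, letters A–R): lon ⌊239.3833/20⌋ = 11 → L; lat ⌊30.0592/10⌋ = 3 → D.
Square (2°×1°, digits 0–9): lon ⌊19.3833/2⌋ = 9; lat ⌊0.0592/1⌋ = 0.
Subsquare (5′×2.5′, letters a–x): lon ⌊1.3833/0.0833333⌋ = 16 → q; lat ⌊0.0592/0.0416667⌋ = 1 → b.

LD90qb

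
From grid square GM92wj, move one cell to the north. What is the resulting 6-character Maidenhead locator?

GM92wk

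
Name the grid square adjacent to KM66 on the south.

Latitude square 6; −1 → 5.
The longitude characters are unchanged.

KM65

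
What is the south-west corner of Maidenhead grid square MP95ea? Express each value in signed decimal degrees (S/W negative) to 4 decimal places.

65.0000, 78.3333

Field M=12, P=15: +12·20° lon, +15·10° lat → SW at lon 60°, lat 60°.
Square 9, 5: +9·2° lon, +5·1° lat → SW at lon 78°, lat 65°.
Subsquare e=4, a=0: +4·0.0833333° lon, +0·0.0416667° lat → SW at lon 78.3333°, lat 65°.
latitude 65.0000, longitude 78.3333.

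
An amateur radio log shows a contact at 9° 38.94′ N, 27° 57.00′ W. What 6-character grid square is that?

Shift to the Maidenhead origin (180°W, 90°S): lon 152.0500, lat 99.6490.
Field (20°×10°, letters A–R): 152.0500/20 → 7 → H, 99.6490/10 → 9 → J; chars HJ.
Square (2°×1°, digits 0–9): 12.0500/2 → 6, 9.6490/1 → 9; chars 69.
Subsquare (5′×2.5′, letters a–x): 0.0500/0.0833333 → 0 → a, 0.6490/0.0416667 → 15 → p; chars ap.

HJ69ap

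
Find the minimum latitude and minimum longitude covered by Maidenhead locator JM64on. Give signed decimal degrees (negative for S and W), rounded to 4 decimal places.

34.5417, 13.1667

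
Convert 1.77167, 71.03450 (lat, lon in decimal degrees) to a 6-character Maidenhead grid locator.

Add 180° to longitude and 90° to latitude: 251.0345, 91.7717.
Field: lon ⌊251.0345/20⌋ = 12 → M; lat ⌊91.7717/10⌋ = 9 → J.
Square: lon ⌊11.0345/2⌋ = 5; lat ⌊1.7717/1⌋ = 1.
Subsquare: lon ⌊1.0345/0.0833333⌋ = 12 → m; lat ⌊0.7717/0.0416667⌋ = 18 → s.

MJ51ms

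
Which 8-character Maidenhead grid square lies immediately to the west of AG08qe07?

Longitude extended square 0; −1 → -1, wraps to 9, carry into subsquare.
Longitude subsquare q = 16; −1 → 15 = p.
The latitude characters are unchanged.

AG08pe97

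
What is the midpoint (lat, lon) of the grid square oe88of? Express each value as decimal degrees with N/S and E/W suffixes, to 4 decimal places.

Field O=14, E=4: +14·20° lon, +4·10° lat → SW at lon 100°, lat -50°.
Square 8, 8: +8·2° lon, +8·1° lat → SW at lon 116°, lat -42°.
Subsquare o=14, f=5: +14·0.0833333° lon, +5·0.0416667° lat → SW at lon 117.167°, lat -41.7917°.
Cell spans 0.0833333° lon × 0.0416667° lat. Centre is SW corner plus half of each.
latitude 41.7708° S, longitude 117.2083° E.

41.7708° S, 117.2083° E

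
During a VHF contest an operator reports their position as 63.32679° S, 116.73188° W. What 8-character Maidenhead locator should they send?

DC16pq21

Offset from 180°W / 90°S: lon 63.26812°, lat 26.67321°.
Field: lon ⌊63.26812/20⌋ = 3 → D; lat ⌊26.67321/10⌋ = 2 → C.
Square: lon ⌊3.26812/2⌋ = 1; lat ⌊6.67321/1⌋ = 6.
Subsquare: lon ⌊1.26812/0.0833333⌋ = 15 → p; lat ⌊0.67321/0.0416667⌋ = 16 → q.
Extended square: lon ⌊0.01812/0.00833333⌋ = 2; lat ⌊0.00654/0.00416667⌋ = 1.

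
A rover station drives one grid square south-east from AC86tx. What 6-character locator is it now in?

Longitude subsquare t = 19; +1 → 20 = u.
Latitude subsquare x = 23; −1 → 22 = w.

AC86uw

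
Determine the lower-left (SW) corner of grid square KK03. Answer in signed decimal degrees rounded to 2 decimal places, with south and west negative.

Field K=10, K=10: +10·20° lon, +10·10° lat → SW at lon 20°, lat 10°.
Square 0, 3: +0·2° lon, +3·1° lat → SW at lon 20°, lat 13°.
latitude 13.00, longitude 20.00.

13.00, 20.00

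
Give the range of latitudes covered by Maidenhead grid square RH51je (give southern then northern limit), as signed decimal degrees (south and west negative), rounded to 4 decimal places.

Field R=17, H=7: +17·20° lon, +7·10° lat → SW at lon 160°, lat -20°.
Square 5, 1: +5·2° lon, +1·1° lat → SW at lon 170°, lat -19°.
Subsquare j=9, e=4: +9·0.0833333° lon, +4·0.0416667° lat → SW at lon 170.75°, lat -18.8333°.
Cell spans 0.0833333° lon × 0.0416667° lat.
south -18.8333, north -18.7917.

-18.8333, -18.7917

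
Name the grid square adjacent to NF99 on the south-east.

OF08

Longitude square 9; +1 → 10, wraps to 0, carry into field.
Longitude field N = 13; +1 → 14 = O.
Latitude square 9; −1 → 8.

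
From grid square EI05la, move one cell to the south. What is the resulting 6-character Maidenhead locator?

EI04lx

Latitude subsquare a = 0; −1 → -1, wraps to 23 = x, carry into square.
Latitude square 5; −1 → 4.
The longitude characters are unchanged.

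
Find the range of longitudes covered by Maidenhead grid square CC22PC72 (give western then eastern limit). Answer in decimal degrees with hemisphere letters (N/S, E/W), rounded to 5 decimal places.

134.69167° W, 134.68333° W

Field C=2, C=2: +2·20° lon, +2·10° lat → SW at lon -140°, lat -70°.
Square 2, 2: +2·2° lon, +2·1° lat → SW at lon -136°, lat -68°.
Subsquare p=15, c=2: +15·0.0833333° lon, +2·0.0416667° lat → SW at lon -134.75°, lat -67.9167°.
Extended square 7, 2: +7·0.00833333° lon, +2·0.00416667° lat → SW at lon -134.692°, lat -67.9083°.
Cell spans 0.00833333° lon × 0.00416667° lat.
west 134.69167° W, east 134.68333° W.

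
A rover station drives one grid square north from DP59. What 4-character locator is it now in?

DQ50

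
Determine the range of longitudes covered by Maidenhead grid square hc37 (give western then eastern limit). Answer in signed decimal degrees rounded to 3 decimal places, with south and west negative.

-34.000, -32.000

Field H=7, C=2: +7·20° lon, +2·10° lat → SW at lon -40°, lat -70°.
Square 3, 7: +3·2° lon, +7·1° lat → SW at lon -34°, lat -63°.
Cell spans 2° lon × 1° lat.
west -34.000, east -32.000.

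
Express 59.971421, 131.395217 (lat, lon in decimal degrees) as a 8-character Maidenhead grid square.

PO59qx73

Offset from 180°W / 90°S: lon 311.39522°, lat 149.97142°.
Field (20°×10°, letters A–R): 311.39522/20 → 15 → P, 149.97142/10 → 14 → O; chars PO.
Square (2°×1°, digits 0–9): 11.39522/2 → 5, 9.97142/1 → 9; chars 59.
Subsquare (5′×2.5′, letters a–x): 1.39522/0.0833333 → 16 → q, 0.97142/0.0416667 → 23 → x; chars qx.
Extended square (30″×15″, digits 0–9): 0.06188/0.00833333 → 7, 0.01309/0.00416667 → 3; chars 73.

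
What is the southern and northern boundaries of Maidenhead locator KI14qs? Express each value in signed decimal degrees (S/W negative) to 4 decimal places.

-5.2500, -5.2083

Field K=10, I=8: +10·20° lon, +8·10° lat → SW at lon 20°, lat -10°.
Square 1, 4: +1·2° lon, +4·1° lat → SW at lon 22°, lat -6°.
Subsquare q=16, s=18: +16·0.0833333° lon, +18·0.0416667° lat → SW at lon 23.3333°, lat -5.25°.
Cell spans 0.0833333° lon × 0.0416667° lat.
south -5.2500, north -5.2083.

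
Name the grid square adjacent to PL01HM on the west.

Longitude subsquare h = 7; −1 → 6 = g.
The latitude characters are unchanged.

PL01gm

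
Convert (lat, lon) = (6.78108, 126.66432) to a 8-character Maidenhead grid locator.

PJ36hs97

Shift to the Maidenhead origin (180°W, 90°S): lon 306.66432, lat 96.78108.
Field: 306.66432/20 → 15 → P, 96.78108/10 → 9 → J; chars PJ.
Square: 6.66432/2 → 3, 6.78108/1 → 6; chars 36.
Subsquare: 0.66432/0.0833333 → 7 → h, 0.78108/0.0416667 → 18 → s; chars hs.
Extended square: 0.08099/0.00833333 → 9, 0.03108/0.00416667 → 7; chars 97.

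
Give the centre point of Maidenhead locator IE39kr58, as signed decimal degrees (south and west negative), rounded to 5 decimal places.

-40.25625, -13.12083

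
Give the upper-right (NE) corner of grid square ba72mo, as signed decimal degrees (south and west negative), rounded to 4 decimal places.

-87.3750, -144.9167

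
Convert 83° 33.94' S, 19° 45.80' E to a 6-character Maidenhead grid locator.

JA96vk

Add 180° to longitude and 90° to latitude: 199.7633, 6.4343.
Field: lon ⌊199.7633/20⌋ = 9 → J; lat ⌊6.4343/10⌋ = 0 → A.
Square: lon ⌊19.7633/2⌋ = 9; lat ⌊6.4343/1⌋ = 6.
Subsquare: lon ⌊1.7633/0.0833333⌋ = 21 → v; lat ⌊0.4343/0.0416667⌋ = 10 → k.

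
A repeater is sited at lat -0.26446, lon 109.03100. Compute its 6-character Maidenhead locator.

OI49mr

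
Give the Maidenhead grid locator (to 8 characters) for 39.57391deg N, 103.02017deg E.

Add 180° to longitude and 90° to latitude: 283.02017, 129.57391.
Field: 283.02017/20 → 14 → O, 129.57391/10 → 12 → M; chars OM.
Square: 3.02017/2 → 1, 9.57391/1 → 9; chars 19.
Subsquare: 1.02017/0.0833333 → 12 → m, 0.57391/0.0416667 → 13 → n; chars mn.
Extended square: 0.02017/0.00833333 → 2, 0.03224/0.00416667 → 7; chars 27.

OM19mn27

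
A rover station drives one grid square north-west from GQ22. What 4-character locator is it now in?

GQ13

Longitude square 2; −1 → 1.
Latitude square 2; +1 → 3.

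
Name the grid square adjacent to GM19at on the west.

GM09xt

Longitude subsquare a = 0; −1 → -1, wraps to 23 = x, carry into square.
Longitude square 1; −1 → 0.
The latitude characters are unchanged.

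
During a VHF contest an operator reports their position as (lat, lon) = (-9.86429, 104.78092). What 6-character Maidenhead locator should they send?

OI20jd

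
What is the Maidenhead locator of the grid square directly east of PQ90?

QQ00

Longitude square 9; +1 → 10, wraps to 0, carry into field.
Longitude field P = 15; +1 → 16 = Q.
The latitude characters are unchanged.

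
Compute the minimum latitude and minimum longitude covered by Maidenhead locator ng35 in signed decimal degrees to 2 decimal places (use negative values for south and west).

Field N=13, G=6: +13·20° lon, +6·10° lat → SW at lon 80°, lat -30°.
Square 3, 5: +3·2° lon, +5·1° lat → SW at lon 86°, lat -25°.
latitude -25.00, longitude 86.00.

-25.00, 86.00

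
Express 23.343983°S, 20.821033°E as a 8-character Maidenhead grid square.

Shift to the Maidenhead origin (180°W, 90°S): lon 200.82103, lat 66.65602.
Field: 200.82103/20 → 10 → K, 66.65602/10 → 6 → G; chars KG.
Square: 0.82103/2 → 0, 6.65602/1 → 6; chars 06.
Subsquare: 0.82103/0.0833333 → 9 → j, 0.65602/0.0416667 → 15 → p; chars jp.
Extended square: 0.07103/0.00833333 → 8, 0.03102/0.00416667 → 7; chars 87.

KG06jp87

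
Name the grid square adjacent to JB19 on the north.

JC10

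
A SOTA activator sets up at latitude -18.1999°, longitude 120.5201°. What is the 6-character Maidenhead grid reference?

Add 180° to longitude and 90° to latitude: 300.5201, 71.8001.
Field: 300.5201/20 → 15 → P, 71.8001/10 → 7 → H; chars PH.
Square: 0.5201/2 → 0, 1.8001/1 → 1; chars 01.
Subsquare: 0.5201/0.0833333 → 6 → g, 0.8001/0.0416667 → 19 → t; chars gt.

PH01gt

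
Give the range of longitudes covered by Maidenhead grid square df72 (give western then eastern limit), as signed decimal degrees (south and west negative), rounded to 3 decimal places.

-106.000, -104.000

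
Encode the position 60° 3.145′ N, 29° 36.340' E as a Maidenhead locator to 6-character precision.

KP40tb

Add 180° to longitude and 90° to latitude: 209.6057, 150.0524.
Field: 209.6057/20 → 10 → K, 150.0524/10 → 15 → P; chars KP.
Square: 9.6057/2 → 4, 0.0524/1 → 0; chars 40.
Subsquare: 1.6057/0.0833333 → 19 → t, 0.0524/0.0416667 → 1 → b; chars tb.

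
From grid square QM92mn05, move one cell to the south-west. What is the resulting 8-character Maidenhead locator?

QM92ln94

Longitude extended square 0; −1 → -1, wraps to 9, carry into subsquare.
Longitude subsquare m = 12; −1 → 11 = l.
Latitude extended square 5; −1 → 4.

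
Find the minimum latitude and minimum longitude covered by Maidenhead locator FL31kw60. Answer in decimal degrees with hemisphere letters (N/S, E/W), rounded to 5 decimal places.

21.91667° N, 73.11667° W

Field F=5, L=11: +5·20° lon, +11·10° lat → SW at lon -80°, lat 20°.
Square 3, 1: +3·2° lon, +1·1° lat → SW at lon -74°, lat 21°.
Subsquare k=10, w=22: +10·0.0833333° lon, +22·0.0416667° lat → SW at lon -73.1667°, lat 21.9167°.
Extended square 6, 0: +6·0.00833333° lon, +0·0.00416667° lat → SW at lon -73.1167°, lat 21.9167°.
latitude 21.91667° N, longitude 73.11667° W.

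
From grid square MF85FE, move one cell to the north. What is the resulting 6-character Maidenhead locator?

MF85ff

Latitude subsquare e = 4; +1 → 5 = f.
The longitude characters are unchanged.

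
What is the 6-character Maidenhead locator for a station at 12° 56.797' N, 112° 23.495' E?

Shift to the Maidenhead origin (180°W, 90°S): lon 292.3916, lat 102.9466.
Field: 292.3916/20 → 14 → O, 102.9466/10 → 10 → K; chars OK.
Square: 12.3916/2 → 6, 2.9466/1 → 2; chars 62.
Subsquare: 0.3916/0.0833333 → 4 → e, 0.9466/0.0416667 → 22 → w; chars ew.

OK62ew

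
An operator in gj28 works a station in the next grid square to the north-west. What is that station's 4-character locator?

Longitude square 2; −1 → 1.
Latitude square 8; +1 → 9.

GJ19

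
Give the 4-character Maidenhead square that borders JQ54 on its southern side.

JQ53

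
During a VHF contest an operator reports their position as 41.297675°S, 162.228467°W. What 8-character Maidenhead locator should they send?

Shift to the Maidenhead origin (180°W, 90°S): lon 17.77153, lat 48.70233.
Field: lon ⌊17.77153/20⌋ = 0 → A; lat ⌊48.70233/10⌋ = 4 → E.
Square: lon ⌊17.77153/2⌋ = 8; lat ⌊8.70233/1⌋ = 8.
Subsquare: lon ⌊1.77153/0.0833333⌋ = 21 → v; lat ⌊0.70233/0.0416667⌋ = 16 → q.
Extended square: lon ⌊0.02153/0.00833333⌋ = 2; lat ⌊0.03566/0.00416667⌋ = 8.

AE88vq28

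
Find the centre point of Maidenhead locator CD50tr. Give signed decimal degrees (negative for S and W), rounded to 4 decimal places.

-59.2708, -128.3750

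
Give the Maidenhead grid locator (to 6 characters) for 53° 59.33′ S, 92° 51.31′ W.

Shift to the Maidenhead origin (180°W, 90°S): lon 87.1448, lat 36.0112.
Field: 87.1448/20 → 4 → E, 36.0112/10 → 3 → D; chars ED.
Square: 7.1448/2 → 3, 6.0112/1 → 6; chars 36.
Subsquare: 1.1448/0.0833333 → 13 → n, 0.0112/0.0416667 → 0 → a; chars na.

ED36na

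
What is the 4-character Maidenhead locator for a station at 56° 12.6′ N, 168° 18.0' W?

AO56

Add 180° to longitude and 90° to latitude: 11.70, 146.21.
Field (20°×10°, letters A–R): lon ⌊11.70/20⌋ = 0 → A; lat ⌊146.21/10⌋ = 14 → O.
Square (2°×1°, digits 0–9): lon ⌊11.70/2⌋ = 5; lat ⌊6.21/1⌋ = 6.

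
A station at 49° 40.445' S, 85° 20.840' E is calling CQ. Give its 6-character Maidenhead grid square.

NE20qh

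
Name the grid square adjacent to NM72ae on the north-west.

NM62xf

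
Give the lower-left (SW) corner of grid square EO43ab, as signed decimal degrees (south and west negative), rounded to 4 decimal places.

Field E=4, O=14: +4·20° lon, +14·10° lat → SW at lon -100°, lat 50°.
Square 4, 3: +4·2° lon, +3·1° lat → SW at lon -92°, lat 53°.
Subsquare a=0, b=1: +0·0.0833333° lon, +1·0.0416667° lat → SW at lon -92°, lat 53.0417°.
latitude 53.0417, longitude -92.0000.

53.0417, -92.0000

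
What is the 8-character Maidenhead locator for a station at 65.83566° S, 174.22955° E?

Shift to the Maidenhead origin (180°W, 90°S): lon 354.22955, lat 24.16434.
Field (20°×10°, letters A–R): 354.22955/20 → 17 → R, 24.16434/10 → 2 → C; chars RC.
Square (2°×1°, digits 0–9): 14.22955/2 → 7, 4.16434/1 → 4; chars 74.
Subsquare (5′×2.5′, letters a–x): 0.22955/0.0833333 → 2 → c, 0.16434/0.0416667 → 3 → d; chars cd.
Extended square (30″×15″, digits 0–9): 0.06288/0.00833333 → 7, 0.03934/0.00416667 → 9; chars 79.

RC74cd79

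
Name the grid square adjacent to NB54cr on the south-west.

Longitude subsquare c = 2; −1 → 1 = b.
Latitude subsquare r = 17; −1 → 16 = q.

NB54bq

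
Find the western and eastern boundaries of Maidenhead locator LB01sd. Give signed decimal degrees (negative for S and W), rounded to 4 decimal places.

41.5000, 41.5833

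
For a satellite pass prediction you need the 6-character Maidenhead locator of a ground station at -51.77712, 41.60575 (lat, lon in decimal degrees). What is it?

Shift to the Maidenhead origin (180°W, 90°S): lon 221.6058, lat 38.2229.
Field: 221.6058/20 → 11 → L, 38.2229/10 → 3 → D; chars LD.
Square: 1.6058/2 → 0, 8.2229/1 → 8; chars 08.
Subsquare: 1.6058/0.0833333 → 19 → t, 0.2229/0.0416667 → 5 → f; chars tf.

LD08tf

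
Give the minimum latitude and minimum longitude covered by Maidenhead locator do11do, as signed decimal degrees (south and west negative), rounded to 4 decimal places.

51.5833, -117.7500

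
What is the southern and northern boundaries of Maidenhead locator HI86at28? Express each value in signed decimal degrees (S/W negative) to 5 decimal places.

-3.17500, -3.17083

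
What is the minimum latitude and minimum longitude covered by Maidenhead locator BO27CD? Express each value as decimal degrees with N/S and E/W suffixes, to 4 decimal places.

57.1250° N, 155.8333° W

Field B=1, O=14: +1·20° lon, +14·10° lat → SW at lon -160°, lat 50°.
Square 2, 7: +2·2° lon, +7·1° lat → SW at lon -156°, lat 57°.
Subsquare c=2, d=3: +2·0.0833333° lon, +3·0.0416667° lat → SW at lon -155.833°, lat 57.125°.
latitude 57.1250° N, longitude 155.8333° W.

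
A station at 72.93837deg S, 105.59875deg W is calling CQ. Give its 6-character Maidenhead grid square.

DB77eb

Add 180° to longitude and 90° to latitude: 74.4013, 17.0616.
Field (20°×10°, letters A–R): lon ⌊74.4013/20⌋ = 3 → D; lat ⌊17.0616/10⌋ = 1 → B.
Square (2°×1°, digits 0–9): lon ⌊14.4013/2⌋ = 7; lat ⌊7.0616/1⌋ = 7.
Subsquare (5′×2.5′, letters a–x): lon ⌊0.4013/0.0833333⌋ = 4 → e; lat ⌊0.0616/0.0416667⌋ = 1 → b.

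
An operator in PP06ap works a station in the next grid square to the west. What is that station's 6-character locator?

OP96xp

Longitude subsquare a = 0; −1 → -1, wraps to 23 = x, carry into square.
Longitude square 0; −1 → -1, wraps to 9, carry into field.
Longitude field P = 15; −1 → 14 = O.
The latitude characters are unchanged.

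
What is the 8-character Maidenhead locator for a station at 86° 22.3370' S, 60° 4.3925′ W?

FA93xp10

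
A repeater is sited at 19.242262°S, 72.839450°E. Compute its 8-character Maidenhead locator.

MH60ks01

Offset from 180°W / 90°S: lon 252.83945°, lat 70.75774°.
Field (20°×10°, letters A–R): lon ⌊252.83945/20⌋ = 12 → M; lat ⌊70.75774/10⌋ = 7 → H.
Square (2°×1°, digits 0–9): lon ⌊12.83945/2⌋ = 6; lat ⌊0.75774/1⌋ = 0.
Subsquare (5′×2.5′, letters a–x): lon ⌊0.83945/0.0833333⌋ = 10 → k; lat ⌊0.75774/0.0416667⌋ = 18 → s.
Extended square (30″×15″, digits 0–9): lon ⌊0.00612/0.00833333⌋ = 0; lat ⌊0.00774/0.00416667⌋ = 1.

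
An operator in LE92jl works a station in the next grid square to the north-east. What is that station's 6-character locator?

LE92km

Longitude subsquare j = 9; +1 → 10 = k.
Latitude subsquare l = 11; +1 → 12 = m.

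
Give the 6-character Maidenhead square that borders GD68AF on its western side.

Longitude subsquare a = 0; −1 → -1, wraps to 23 = x, carry into square.
Longitude square 6; −1 → 5.
The latitude characters are unchanged.

GD58xf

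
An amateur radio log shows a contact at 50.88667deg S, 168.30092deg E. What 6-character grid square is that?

RD49dc

Add 180° to longitude and 90° to latitude: 348.3009, 39.1133.
Field: 348.3009/20 → 17 → R, 39.1133/10 → 3 → D; chars RD.
Square: 8.3009/2 → 4, 9.1133/1 → 9; chars 49.
Subsquare: 0.3009/0.0833333 → 3 → d, 0.1133/0.0416667 → 2 → c; chars dc.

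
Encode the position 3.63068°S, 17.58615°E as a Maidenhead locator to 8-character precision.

Shift to the Maidenhead origin (180°W, 90°S): lon 197.58615, lat 86.36932.
Field: lon ⌊197.58615/20⌋ = 9 → J; lat ⌊86.36932/10⌋ = 8 → I.
Square: lon ⌊17.58615/2⌋ = 8; lat ⌊6.36932/1⌋ = 6.
Subsquare: lon ⌊1.58615/0.0833333⌋ = 19 → t; lat ⌊0.36932/0.0416667⌋ = 8 → i.
Extended square: lon ⌊0.00282/0.00833333⌋ = 0; lat ⌊0.03599/0.00416667⌋ = 8.

JI86ti08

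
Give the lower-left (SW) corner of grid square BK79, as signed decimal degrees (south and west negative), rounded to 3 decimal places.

Field B=1, K=10: +1·20° lon, +10·10° lat → SW at lon -160°, lat 10°.
Square 7, 9: +7·2° lon, +9·1° lat → SW at lon -146°, lat 19°.
latitude 19.000, longitude -146.000.

19.000, -146.000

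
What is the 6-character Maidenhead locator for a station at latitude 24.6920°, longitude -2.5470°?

IL84rq

Offset from 180°W / 90°S: lon 177.4530°, lat 114.6920°.
Field: 177.4530/20 → 8 → I, 114.6920/10 → 11 → L; chars IL.
Square: 17.4530/2 → 8, 4.6920/1 → 4; chars 84.
Subsquare: 1.4530/0.0833333 → 17 → r, 0.6920/0.0416667 → 16 → q; chars rq.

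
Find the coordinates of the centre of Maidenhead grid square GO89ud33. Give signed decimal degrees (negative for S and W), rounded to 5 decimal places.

Field G=6, O=14: +6·20° lon, +14·10° lat → SW at lon -60°, lat 50°.
Square 8, 9: +8·2° lon, +9·1° lat → SW at lon -44°, lat 59°.
Subsquare u=20, d=3: +20·0.0833333° lon, +3·0.0416667° lat → SW at lon -42.3333°, lat 59.125°.
Extended square 3, 3: +3·0.00833333° lon, +3·0.00416667° lat → SW at lon -42.3083°, lat 59.1375°.
Cell spans 0.00833333° lon × 0.00416667° lat. Centre is SW corner plus half of each.
latitude 59.13958, longitude -42.30417.

59.13958, -42.30417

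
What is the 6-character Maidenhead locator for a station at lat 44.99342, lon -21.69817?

HN94dx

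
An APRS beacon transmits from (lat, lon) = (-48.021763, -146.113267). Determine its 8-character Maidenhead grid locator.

BE61wx64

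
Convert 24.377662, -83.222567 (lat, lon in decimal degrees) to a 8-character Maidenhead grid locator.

Shift to the Maidenhead origin (180°W, 90°S): lon 96.77743, lat 114.37766.
Field: lon ⌊96.77743/20⌋ = 4 → E; lat ⌊114.37766/10⌋ = 11 → L.
Square: lon ⌊16.77743/2⌋ = 8; lat ⌊4.37766/1⌋ = 4.
Subsquare: lon ⌊0.77743/0.0833333⌋ = 9 → j; lat ⌊0.37766/0.0416667⌋ = 9 → j.
Extended square: lon ⌊0.02743/0.00833333⌋ = 3; lat ⌊0.00266/0.00416667⌋ = 0.

EL84jj30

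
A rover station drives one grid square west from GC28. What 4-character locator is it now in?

Longitude square 2; −1 → 1.
The latitude characters are unchanged.

GC18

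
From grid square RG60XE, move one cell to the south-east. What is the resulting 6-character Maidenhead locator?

Longitude subsquare x = 23; +1 → 24, wraps to 0 = a, carry into square.
Longitude square 6; +1 → 7.
Latitude subsquare e = 4; −1 → 3 = d.

RG70ad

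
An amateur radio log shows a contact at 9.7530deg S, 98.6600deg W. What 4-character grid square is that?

Add 180° to longitude and 90° to latitude: 81.34, 80.25.
Field (20°×10°, letters A–R): lon ⌊81.34/20⌋ = 4 → E; lat ⌊80.25/10⌋ = 8 → I.
Square (2°×1°, digits 0–9): lon ⌊1.34/2⌋ = 0; lat ⌊0.25/1⌋ = 0.

EI00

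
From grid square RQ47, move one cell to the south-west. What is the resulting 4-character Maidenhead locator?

Longitude square 4; −1 → 3.
Latitude square 7; −1 → 6.

RQ36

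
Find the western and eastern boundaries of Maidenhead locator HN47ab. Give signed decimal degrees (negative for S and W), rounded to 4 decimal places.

Field H=7, N=13: +7·20° lon, +13·10° lat → SW at lon -40°, lat 40°.
Square 4, 7: +4·2° lon, +7·1° lat → SW at lon -32°, lat 47°.
Subsquare a=0, b=1: +0·0.0833333° lon, +1·0.0416667° lat → SW at lon -32°, lat 47.0417°.
Cell spans 0.0833333° lon × 0.0416667° lat.
west -32.0000, east -31.9167.

-32.0000, -31.9167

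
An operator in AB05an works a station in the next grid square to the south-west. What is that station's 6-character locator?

RB95xm

Longitude subsquare a = 0; −1 → -1, wraps to 23 = x, carry into square.
Longitude square 0; −1 → -1, wraps to 9, carry into field.
Longitude field A = 0; −1 → -1, wraps to 17 = R, wrapping around the antimeridian.
Latitude subsquare n = 13; −1 → 12 = m.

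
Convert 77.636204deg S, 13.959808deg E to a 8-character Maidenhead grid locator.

JB62xi57

Shift to the Maidenhead origin (180°W, 90°S): lon 193.95981, lat 12.36380.
Field: 193.95981/20 → 9 → J, 12.36380/10 → 1 → B; chars JB.
Square: 13.95981/2 → 6, 2.36380/1 → 2; chars 62.
Subsquare: 1.95981/0.0833333 → 23 → x, 0.36380/0.0416667 → 8 → i; chars xi.
Extended square: 0.04314/0.00833333 → 5, 0.03046/0.00416667 → 7; chars 57.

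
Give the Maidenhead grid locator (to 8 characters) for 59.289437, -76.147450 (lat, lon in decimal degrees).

FO19wg29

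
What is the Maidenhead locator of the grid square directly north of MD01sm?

MD01sn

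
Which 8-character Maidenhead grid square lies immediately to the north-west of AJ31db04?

Longitude extended square 0; −1 → -1, wraps to 9, carry into subsquare.
Longitude subsquare d = 3; −1 → 2 = c.
Latitude extended square 4; +1 → 5.

AJ31cb95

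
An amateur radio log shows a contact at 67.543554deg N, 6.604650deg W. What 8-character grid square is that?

IP67qn70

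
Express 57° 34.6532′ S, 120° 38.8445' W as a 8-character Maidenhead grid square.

Shift to the Maidenhead origin (180°W, 90°S): lon 59.35259, lat 32.42245.
Field: lon ⌊59.35259/20⌋ = 2 → C; lat ⌊32.42245/10⌋ = 3 → D.
Square: lon ⌊19.35259/2⌋ = 9; lat ⌊2.42245/1⌋ = 2.
Subsquare: lon ⌊1.35259/0.0833333⌋ = 16 → q; lat ⌊0.42245/0.0416667⌋ = 10 → k.
Extended square: lon ⌊0.01926/0.00833333⌋ = 2; lat ⌊0.00578/0.00416667⌋ = 1.

CD92qk21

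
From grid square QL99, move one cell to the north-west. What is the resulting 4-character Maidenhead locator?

QM80

Longitude square 9; −1 → 8.
Latitude square 9; +1 → 10, wraps to 0, carry into field.
Latitude field L = 11; +1 → 12 = M.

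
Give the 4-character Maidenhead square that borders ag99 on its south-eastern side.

BG08

Longitude square 9; +1 → 10, wraps to 0, carry into field.
Longitude field A = 0; +1 → 1 = B.
Latitude square 9; −1 → 8.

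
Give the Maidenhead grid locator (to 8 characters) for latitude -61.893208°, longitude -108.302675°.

DC58uc35

Add 180° to longitude and 90° to latitude: 71.69733, 28.10679.
Field: 71.69733/20 → 3 → D, 28.10679/10 → 2 → C; chars DC.
Square: 11.69733/2 → 5, 8.10679/1 → 8; chars 58.
Subsquare: 1.69733/0.0833333 → 20 → u, 0.10679/0.0416667 → 2 → c; chars uc.
Extended square: 0.03066/0.00833333 → 3, 0.02346/0.00416667 → 5; chars 35.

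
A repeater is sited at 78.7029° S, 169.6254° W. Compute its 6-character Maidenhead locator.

AB51eh

Add 180° to longitude and 90° to latitude: 10.3746, 11.2971.
Field (20°×10°, letters A–R): lon ⌊10.3746/20⌋ = 0 → A; lat ⌊11.2971/10⌋ = 1 → B.
Square (2°×1°, digits 0–9): lon ⌊10.3746/2⌋ = 5; lat ⌊1.2971/1⌋ = 1.
Subsquare (5′×2.5′, letters a–x): lon ⌊0.3746/0.0833333⌋ = 4 → e; lat ⌊0.2971/0.0416667⌋ = 7 → h.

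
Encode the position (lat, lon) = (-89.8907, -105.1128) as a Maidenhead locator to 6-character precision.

DA70kc

Shift to the Maidenhead origin (180°W, 90°S): lon 74.8872, lat 0.1093.
Field: 74.8872/20 → 3 → D, 0.1093/10 → 0 → A; chars DA.
Square: 14.8872/2 → 7, 0.1093/1 → 0; chars 70.
Subsquare: 0.8872/0.0833333 → 10 → k, 0.1093/0.0416667 → 2 → c; chars kc.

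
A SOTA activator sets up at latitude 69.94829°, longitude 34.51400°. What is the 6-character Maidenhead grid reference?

Offset from 180°W / 90°S: lon 214.5140°, lat 159.9483°.
Field (20°×10°, letters A–R): 214.5140/20 → 10 → K, 159.9483/10 → 15 → P; chars KP.
Square (2°×1°, digits 0–9): 14.5140/2 → 7, 9.9483/1 → 9; chars 79.
Subsquare (5′×2.5′, letters a–x): 0.5140/0.0833333 → 6 → g, 0.9483/0.0416667 → 22 → w; chars gw.

KP79gw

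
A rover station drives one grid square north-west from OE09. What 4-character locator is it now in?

NF90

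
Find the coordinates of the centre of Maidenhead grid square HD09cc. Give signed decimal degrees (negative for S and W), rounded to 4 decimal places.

-50.8958, -39.7917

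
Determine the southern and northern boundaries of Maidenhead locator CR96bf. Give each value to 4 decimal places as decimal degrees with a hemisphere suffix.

86.2083° N, 86.2500° N

Field C=2, R=17: +2·20° lon, +17·10° lat → SW at lon -140°, lat 80°.
Square 9, 6: +9·2° lon, +6·1° lat → SW at lon -122°, lat 86°.
Subsquare b=1, f=5: +1·0.0833333° lon, +5·0.0416667° lat → SW at lon -121.917°, lat 86.2083°.
Cell spans 0.0833333° lon × 0.0416667° lat.
south 86.2083° N, north 86.2500° N.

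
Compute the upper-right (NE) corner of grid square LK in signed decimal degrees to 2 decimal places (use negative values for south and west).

20.00, 60.00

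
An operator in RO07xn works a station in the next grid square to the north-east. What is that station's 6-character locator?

RO17ao

Longitude subsquare x = 23; +1 → 24, wraps to 0 = a, carry into square.
Longitude square 0; +1 → 1.
Latitude subsquare n = 13; +1 → 14 = o.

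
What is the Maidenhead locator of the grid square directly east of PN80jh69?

PN80jh79

Longitude extended square 6; +1 → 7.
The latitude characters are unchanged.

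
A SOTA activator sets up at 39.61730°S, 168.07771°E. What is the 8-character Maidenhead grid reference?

Shift to the Maidenhead origin (180°W, 90°S): lon 348.07771, lat 50.38270.
Field: 348.07771/20 → 17 → R, 50.38270/10 → 5 → F; chars RF.
Square: 8.07771/2 → 4, 0.38270/1 → 0; chars 40.
Subsquare: 0.07771/0.0833333 → 0 → a, 0.38270/0.0416667 → 9 → j; chars aj.
Extended square: 0.07771/0.00833333 → 9, 0.00770/0.00416667 → 1; chars 91.

RF40aj91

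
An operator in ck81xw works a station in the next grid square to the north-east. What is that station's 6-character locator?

Longitude subsquare x = 23; +1 → 24, wraps to 0 = a, carry into square.
Longitude square 8; +1 → 9.
Latitude subsquare w = 22; +1 → 23 = x.

CK91ax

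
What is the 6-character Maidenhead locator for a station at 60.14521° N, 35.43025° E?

KP70rd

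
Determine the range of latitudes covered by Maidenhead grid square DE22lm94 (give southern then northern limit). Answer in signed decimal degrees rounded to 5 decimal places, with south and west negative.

-47.48333, -47.47917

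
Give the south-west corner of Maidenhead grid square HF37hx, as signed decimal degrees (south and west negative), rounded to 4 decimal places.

Field H=7, F=5: +7·20° lon, +5·10° lat → SW at lon -40°, lat -40°.
Square 3, 7: +3·2° lon, +7·1° lat → SW at lon -34°, lat -33°.
Subsquare h=7, x=23: +7·0.0833333° lon, +23·0.0416667° lat → SW at lon -33.4167°, lat -32.0417°.
latitude -32.0417, longitude -33.4167.

-32.0417, -33.4167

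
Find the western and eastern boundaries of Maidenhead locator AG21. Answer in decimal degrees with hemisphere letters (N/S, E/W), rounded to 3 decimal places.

Field A=0, G=6: +0·20° lon, +6·10° lat → SW at lon -180°, lat -30°.
Square 2, 1: +2·2° lon, +1·1° lat → SW at lon -176°, lat -29°.
Cell spans 2° lon × 1° lat.
west 176.000° W, east 174.000° W.

176.000° W, 174.000° W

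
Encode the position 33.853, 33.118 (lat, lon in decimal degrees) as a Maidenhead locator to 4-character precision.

KM63

Shift to the Maidenhead origin (180°W, 90°S): lon 213.12, lat 123.85.
Field: 213.12/20 → 10 → K, 123.85/10 → 12 → M; chars KM.
Square: 13.12/2 → 6, 3.85/1 → 3; chars 63.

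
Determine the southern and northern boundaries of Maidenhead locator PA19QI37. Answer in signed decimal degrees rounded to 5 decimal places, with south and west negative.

-80.63750, -80.63333

Field P=15, A=0: +15·20° lon, +0·10° lat → SW at lon 120°, lat -90°.
Square 1, 9: +1·2° lon, +9·1° lat → SW at lon 122°, lat -81°.
Subsquare q=16, i=8: +16·0.0833333° lon, +8·0.0416667° lat → SW at lon 123.333°, lat -80.6667°.
Extended square 3, 7: +3·0.00833333° lon, +7·0.00416667° lat → SW at lon 123.358°, lat -80.6375°.
Cell spans 0.00833333° lon × 0.00416667° lat.
south -80.63750, north -80.63333.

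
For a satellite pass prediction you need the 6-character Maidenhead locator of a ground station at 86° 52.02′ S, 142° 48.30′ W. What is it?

Offset from 180°W / 90°S: lon 37.1950°, lat 3.1330°.
Field (20°×10°, letters A–R): 37.1950/20 → 1 → B, 3.1330/10 → 0 → A; chars BA.
Square (2°×1°, digits 0–9): 17.1950/2 → 8, 3.1330/1 → 3; chars 83.
Subsquare (5′×2.5′, letters a–x): 1.1950/0.0833333 → 14 → o, 0.1330/0.0416667 → 3 → d; chars od.

BA83od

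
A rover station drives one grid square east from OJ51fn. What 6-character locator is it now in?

OJ51gn

Longitude subsquare f = 5; +1 → 6 = g.
The latitude characters are unchanged.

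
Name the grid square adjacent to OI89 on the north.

OJ80

Latitude square 9; +1 → 10, wraps to 0, carry into field.
Latitude field I = 8; +1 → 9 = J.
The longitude characters are unchanged.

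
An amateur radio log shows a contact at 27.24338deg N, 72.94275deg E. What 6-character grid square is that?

ML67lf

Shift to the Maidenhead origin (180°W, 90°S): lon 252.9427, lat 117.2434.
Field (20°×10°, letters A–R): 252.9427/20 → 12 → M, 117.2434/10 → 11 → L; chars ML.
Square (2°×1°, digits 0–9): 12.9427/2 → 6, 7.2434/1 → 7; chars 67.
Subsquare (5′×2.5′, letters a–x): 0.9427/0.0833333 → 11 → l, 0.2434/0.0416667 → 5 → f; chars lf.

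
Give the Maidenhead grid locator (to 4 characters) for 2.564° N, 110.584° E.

Add 180° to longitude and 90° to latitude: 290.58, 92.56.
Field: lon ⌊290.58/20⌋ = 14 → O; lat ⌊92.56/10⌋ = 9 → J.
Square: lon ⌊10.58/2⌋ = 5; lat ⌊2.56/1⌋ = 2.

OJ52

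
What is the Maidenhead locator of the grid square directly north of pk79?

PL70

Latitude square 9; +1 → 10, wraps to 0, carry into field.
Latitude field K = 10; +1 → 11 = L.
The longitude characters are unchanged.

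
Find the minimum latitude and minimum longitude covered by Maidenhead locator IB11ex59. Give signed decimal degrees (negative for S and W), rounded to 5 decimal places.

-78.00417, -17.62500

Field I=8, B=1: +8·20° lon, +1·10° lat → SW at lon -20°, lat -80°.
Square 1, 1: +1·2° lon, +1·1° lat → SW at lon -18°, lat -79°.
Subsquare e=4, x=23: +4·0.0833333° lon, +23·0.0416667° lat → SW at lon -17.6667°, lat -78.0417°.
Extended square 5, 9: +5·0.00833333° lon, +9·0.00416667° lat → SW at lon -17.625°, lat -78.0042°.
latitude -78.00417, longitude -17.62500.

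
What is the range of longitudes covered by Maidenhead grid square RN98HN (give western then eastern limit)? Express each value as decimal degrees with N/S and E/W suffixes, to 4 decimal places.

Field R=17, N=13: +17·20° lon, +13·10° lat → SW at lon 160°, lat 40°.
Square 9, 8: +9·2° lon, +8·1° lat → SW at lon 178°, lat 48°.
Subsquare h=7, n=13: +7·0.0833333° lon, +13·0.0416667° lat → SW at lon 178.583°, lat 48.5417°.
Cell spans 0.0833333° lon × 0.0416667° lat.
west 178.5833° E, east 178.6667° E.

178.5833° E, 178.6667° E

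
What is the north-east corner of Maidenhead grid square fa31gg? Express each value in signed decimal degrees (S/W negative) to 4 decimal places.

Field F=5, A=0: +5·20° lon, +0·10° lat → SW at lon -80°, lat -90°.
Square 3, 1: +3·2° lon, +1·1° lat → SW at lon -74°, lat -89°.
Subsquare g=6, g=6: +6·0.0833333° lon, +6·0.0416667° lat → SW at lon -73.5°, lat -88.75°.
Cell spans 0.0833333° lon × 0.0416667° lat. NE corner is SW corner plus one full cell.
latitude -88.7083, longitude -73.4167.

-88.7083, -73.4167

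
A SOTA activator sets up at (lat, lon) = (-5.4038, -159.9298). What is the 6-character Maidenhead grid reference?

BI04ao

Add 180° to longitude and 90° to latitude: 20.0702, 84.5962.
Field: lon ⌊20.0702/20⌋ = 1 → B; lat ⌊84.5962/10⌋ = 8 → I.
Square: lon ⌊0.0702/2⌋ = 0; lat ⌊4.5962/1⌋ = 4.
Subsquare: lon ⌊0.0702/0.0833333⌋ = 0 → a; lat ⌊0.5962/0.0416667⌋ = 14 → o.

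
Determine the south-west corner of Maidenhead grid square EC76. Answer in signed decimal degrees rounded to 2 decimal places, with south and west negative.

-64.00, -86.00

Field E=4, C=2: +4·20° lon, +2·10° lat → SW at lon -100°, lat -70°.
Square 7, 6: +7·2° lon, +6·1° lat → SW at lon -86°, lat -64°.
latitude -64.00, longitude -86.00.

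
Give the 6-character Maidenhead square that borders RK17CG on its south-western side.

RK17bf

Longitude subsquare c = 2; −1 → 1 = b.
Latitude subsquare g = 6; −1 → 5 = f.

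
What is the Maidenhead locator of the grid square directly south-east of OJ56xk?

OJ66aj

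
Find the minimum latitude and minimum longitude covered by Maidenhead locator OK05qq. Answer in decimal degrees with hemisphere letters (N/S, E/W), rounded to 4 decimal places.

Field O=14, K=10: +14·20° lon, +10·10° lat → SW at lon 100°, lat 10°.
Square 0, 5: +0·2° lon, +5·1° lat → SW at lon 100°, lat 15°.
Subsquare q=16, q=16: +16·0.0833333° lon, +16·0.0416667° lat → SW at lon 101.333°, lat 15.6667°.
latitude 15.6667° N, longitude 101.3333° E.

15.6667° N, 101.3333° E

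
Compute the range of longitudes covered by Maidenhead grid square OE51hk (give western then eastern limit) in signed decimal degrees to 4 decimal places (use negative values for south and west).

110.5833, 110.6667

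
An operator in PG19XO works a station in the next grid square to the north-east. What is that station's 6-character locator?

PG29ap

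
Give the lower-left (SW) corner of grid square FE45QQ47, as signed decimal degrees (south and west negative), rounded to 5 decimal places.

-44.30417, -70.63333

Field F=5, E=4: +5·20° lon, +4·10° lat → SW at lon -80°, lat -50°.
Square 4, 5: +4·2° lon, +5·1° lat → SW at lon -72°, lat -45°.
Subsquare q=16, q=16: +16·0.0833333° lon, +16·0.0416667° lat → SW at lon -70.6667°, lat -44.3333°.
Extended square 4, 7: +4·0.00833333° lon, +7·0.00416667° lat → SW at lon -70.6333°, lat -44.3042°.
latitude -44.30417, longitude -70.63333.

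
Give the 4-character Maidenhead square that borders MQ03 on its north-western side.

LQ94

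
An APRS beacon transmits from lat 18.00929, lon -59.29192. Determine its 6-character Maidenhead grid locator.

GK08ia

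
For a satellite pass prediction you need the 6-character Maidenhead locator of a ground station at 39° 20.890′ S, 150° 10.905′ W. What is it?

BF40vp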